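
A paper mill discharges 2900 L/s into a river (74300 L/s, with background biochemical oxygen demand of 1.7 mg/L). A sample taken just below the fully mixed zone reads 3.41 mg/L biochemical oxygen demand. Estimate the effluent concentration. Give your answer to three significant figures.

47.2 mg/L

Mass balance: 74300·1.700 + 2900·Cₑ = 77200·3.410
→ Cₑ = (77200·3.410 − 74300·1.700) / 2900 = 47.22 mg/L.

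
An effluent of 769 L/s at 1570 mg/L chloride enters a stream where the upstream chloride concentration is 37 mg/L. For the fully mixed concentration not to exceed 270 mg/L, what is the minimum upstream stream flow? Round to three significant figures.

4290 L/s

Set C_mix = 270: (Q·37.00 + 769.0·1570) / (Q + 769.0) = 270
→ Q = 769.0·(1570 − 270)/(270 − 37.00) = 4291 L/s.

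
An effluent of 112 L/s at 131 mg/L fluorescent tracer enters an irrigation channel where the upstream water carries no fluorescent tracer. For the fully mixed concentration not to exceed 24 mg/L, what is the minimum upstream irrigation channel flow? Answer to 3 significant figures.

499 L/s

Set C_mix = 24: (Q·0 + 112.0·131.0) / (Q + 112.0) = 24
→ Q = 112.0·(131.0 − 24)/(24 − 0) = 499.3 L/s.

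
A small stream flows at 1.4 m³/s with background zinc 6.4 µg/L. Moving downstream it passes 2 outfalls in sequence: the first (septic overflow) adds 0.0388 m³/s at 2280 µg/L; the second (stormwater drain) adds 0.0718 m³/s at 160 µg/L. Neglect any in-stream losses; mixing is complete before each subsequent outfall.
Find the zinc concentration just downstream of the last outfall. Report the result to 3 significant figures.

72.1 µg/L

Below outfall 1: Q → 1.439 m³/s, C = (1.400·6.400 + 0.03880·2280)/1.439 = 67.71 µg/L.
Below outfall 2: Q → 1.511 m³/s, C = (1.439·67.71 + 0.07180·160.0)/1.511 = 72.10 µg/L.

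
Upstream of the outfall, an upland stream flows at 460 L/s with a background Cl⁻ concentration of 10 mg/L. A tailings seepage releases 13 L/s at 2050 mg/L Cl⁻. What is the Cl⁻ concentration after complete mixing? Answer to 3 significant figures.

66.1 mg/L

After mixing, C = (460.0·10.00 + 13.00·2050) / 473.0 = 31250/473.0 = 66.07 mg/L.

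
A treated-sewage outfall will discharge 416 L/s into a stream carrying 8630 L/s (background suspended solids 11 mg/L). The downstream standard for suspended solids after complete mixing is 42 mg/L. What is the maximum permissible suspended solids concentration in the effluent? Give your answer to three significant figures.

685 mg/L

At the limit, (Qr·Cr + Qe·Cₑ)/(Qr + Qe) = 42:
Cₑ = (9046·42 − 8630·11.00) / 416.0 = 685.1 mg/L.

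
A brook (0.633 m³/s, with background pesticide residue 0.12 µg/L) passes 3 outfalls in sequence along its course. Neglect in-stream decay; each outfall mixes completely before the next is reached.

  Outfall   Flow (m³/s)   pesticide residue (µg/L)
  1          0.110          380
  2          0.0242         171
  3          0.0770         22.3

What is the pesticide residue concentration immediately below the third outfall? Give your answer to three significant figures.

56.5 µg/L

Outfall 1: combined Q = 0.7430 m³/s; C = (0.6330·0.1200 + 0.1100·380.0)/0.7430 = 56.36 µg/L.
Outfall 2: combined Q = 0.7672 m³/s; C = (0.7430·56.36 + 0.02420·171.0)/0.7672 = 59.98 µg/L.
Outfall 3: combined Q = 0.8442 m³/s; C = (0.7672·59.98 + 0.07700·22.30)/0.8442 = 56.54 µg/L.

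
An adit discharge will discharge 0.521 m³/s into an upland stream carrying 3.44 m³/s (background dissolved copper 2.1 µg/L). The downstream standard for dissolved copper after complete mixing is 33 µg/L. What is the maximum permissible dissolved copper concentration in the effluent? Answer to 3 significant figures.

237 µg/L

At the limit, (Qr·Cr + Qe·Cₑ)/(Qr + Qe) = 33:
Cₑ = (3.961·33 − 3.440·2.100) / 0.5210 = 237.0 µg/L.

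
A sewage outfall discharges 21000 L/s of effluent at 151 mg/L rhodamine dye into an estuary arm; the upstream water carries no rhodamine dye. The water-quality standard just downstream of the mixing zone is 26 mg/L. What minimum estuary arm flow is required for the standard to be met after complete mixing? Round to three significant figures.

Set C_mix = 26: (Q·0 + 21000·151.0) / (Q + 21000) = 26
→ Q = 21000·(151.0 − 26)/(26 − 0) = 101000 L/s.

101000 L/s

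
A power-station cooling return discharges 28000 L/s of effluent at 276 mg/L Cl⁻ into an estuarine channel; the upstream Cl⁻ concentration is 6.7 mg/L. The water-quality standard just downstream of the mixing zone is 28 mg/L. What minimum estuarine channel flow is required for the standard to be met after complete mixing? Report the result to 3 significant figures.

326000 L/s

Set C_mix = 28: (Q·6.700 + 28000·276.0) / (Q + 28000) = 28
→ Q = 28000·(276.0 − 28)/(28 − 6.700) = 326000 L/s.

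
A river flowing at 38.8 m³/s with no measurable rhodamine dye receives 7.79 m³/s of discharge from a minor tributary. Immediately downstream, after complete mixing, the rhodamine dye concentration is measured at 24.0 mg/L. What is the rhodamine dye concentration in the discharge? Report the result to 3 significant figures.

Mass balance: 38.80·0 + 7.790·Cₑ = 46.59·24.00
→ Cₑ = (46.59·24.00 − 38.80·0) / 7.790 = 143.5 mg/L.

144 mg/L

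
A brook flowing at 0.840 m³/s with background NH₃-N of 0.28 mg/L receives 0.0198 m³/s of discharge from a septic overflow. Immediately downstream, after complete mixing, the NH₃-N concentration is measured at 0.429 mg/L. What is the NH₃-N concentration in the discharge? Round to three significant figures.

6.75 mg/L

Mass balance: 0.8400·0.2800 + 0.01980·Cₑ = 0.8598·0.4290
→ Cₑ = (0.8598·0.4290 − 0.8400·0.2800) / 0.01980 = 6.750 mg/L.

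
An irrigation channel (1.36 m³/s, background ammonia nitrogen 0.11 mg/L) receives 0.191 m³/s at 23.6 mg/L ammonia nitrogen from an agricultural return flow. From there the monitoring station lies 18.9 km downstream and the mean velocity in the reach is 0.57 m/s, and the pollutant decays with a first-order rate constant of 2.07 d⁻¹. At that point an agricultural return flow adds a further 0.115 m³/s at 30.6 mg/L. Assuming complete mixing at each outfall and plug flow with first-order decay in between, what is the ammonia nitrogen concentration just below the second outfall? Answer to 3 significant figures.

Conservation of mass: C = (1.360·0.1100 + 0.1910·23.60) / 1.551 = 4.657/1.551 = 3.003 mg/L; combined flow 1.551 m³/s.
Travel time t = 18.9·1000 / 0.57 = 33160 s = 9.211 h.
After decay, C = 3.003 × e^(−kt) = 3.003 × 0.4518 = 1.357 mg/L.
At the second outfall, C = (1.551·1.357 + 0.1150·30.60) / (1.551 + 0.1150) = 3.375 mg/L.

3.38 mg/L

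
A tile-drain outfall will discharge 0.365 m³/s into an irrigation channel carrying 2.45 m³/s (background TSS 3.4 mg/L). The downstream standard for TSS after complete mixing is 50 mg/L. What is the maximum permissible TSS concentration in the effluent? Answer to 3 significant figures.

363 mg/L

At the limit, (Qr·Cr + Qe·Cₑ)/(Qr + Qe) = 50:
Cₑ = (2.815·50 − 2.450·3.400) / 0.3650 = 362.8 mg/L.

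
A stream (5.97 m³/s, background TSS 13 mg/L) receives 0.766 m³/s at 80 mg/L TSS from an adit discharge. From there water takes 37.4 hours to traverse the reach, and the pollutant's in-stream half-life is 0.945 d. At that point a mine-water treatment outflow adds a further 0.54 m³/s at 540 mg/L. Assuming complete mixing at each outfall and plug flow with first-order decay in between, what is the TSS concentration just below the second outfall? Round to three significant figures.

46.2 mg/L

After mixing, C = (5.970·13.00 + 0.7660·80.00) / 6.736 = 138.9/6.736 = 20.62 mg/L; combined flow 6.736 m³/s.
Half-life 0.945 d → k = ln 2 / 0.945 = 0.7335 d⁻¹.
Applying C = C₀e^(−kt): 20.62 × 0.3189 = 6.574 mg/L.
Second outfall: C = (6.736·6.574 + 0.5400·540.0)/7.276 = 46.16 mg/L.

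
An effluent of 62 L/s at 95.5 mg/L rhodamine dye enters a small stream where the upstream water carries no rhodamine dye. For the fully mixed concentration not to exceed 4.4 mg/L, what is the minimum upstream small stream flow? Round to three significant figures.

Set C_mix = 4.4: (Q·0 + 62.00·95.50) / (Q + 62.00) = 4.4
→ Q = 62.00·(95.50 − 4.4)/(4.4 − 0) = 1284 L/s.

1280 L/s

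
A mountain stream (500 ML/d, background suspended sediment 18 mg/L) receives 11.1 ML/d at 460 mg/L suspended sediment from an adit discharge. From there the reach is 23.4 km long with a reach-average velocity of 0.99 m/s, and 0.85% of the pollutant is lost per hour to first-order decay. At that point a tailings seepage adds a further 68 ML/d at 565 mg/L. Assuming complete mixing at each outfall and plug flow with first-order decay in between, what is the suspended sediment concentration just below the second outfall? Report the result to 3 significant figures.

89.4 mg/L

Mixed concentration C = ΣQC/ΣQ = (500.0·18.00 + 11.10·460.0) / 511.1 = 14110/511.1 = 27.60 mg/L; combined flow 511.1 ML/d.
Travel time t = 23.4·1000 / 0.99 = 23640 s = 6.566 h.
0.85%/h lost → k = −ln(1 − 0.0085) = 0.008536 h⁻¹.
Applying C = C₀e^(−kt): 27.60 × 0.9455 = 26.09 mg/L.
Second outfall: C = (511.1·26.09 + 68.00·565.0)/579.1 = 89.38 mg/L.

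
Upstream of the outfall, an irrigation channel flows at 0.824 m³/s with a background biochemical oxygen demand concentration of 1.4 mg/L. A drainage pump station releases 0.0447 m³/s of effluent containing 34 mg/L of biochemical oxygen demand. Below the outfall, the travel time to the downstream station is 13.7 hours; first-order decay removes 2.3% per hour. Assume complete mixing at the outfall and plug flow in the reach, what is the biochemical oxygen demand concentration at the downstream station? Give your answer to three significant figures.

Conservation of mass: C = (0.8240·1.400 + 0.04470·34.00) / 0.8687 = 2.673/0.8687 = 3.077 mg/L.
2.3%/h lost → k = −ln(1 − 0.023) = 0.02327 h⁻¹.
After decay, C = 3.077 × e^(−kt) = 3.077 × 0.7270 = 2.237 mg/L.

2.24 mg/L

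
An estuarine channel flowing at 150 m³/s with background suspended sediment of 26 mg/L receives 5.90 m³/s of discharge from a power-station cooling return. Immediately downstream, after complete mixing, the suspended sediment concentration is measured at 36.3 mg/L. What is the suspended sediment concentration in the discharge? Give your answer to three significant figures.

298 mg/L

Mass balance: 150.0·26.00 + 5.900·Cₑ = 155.9·36.30
→ Cₑ = (155.9·36.30 − 150.0·26.00) / 5.900 = 298.2 mg/L.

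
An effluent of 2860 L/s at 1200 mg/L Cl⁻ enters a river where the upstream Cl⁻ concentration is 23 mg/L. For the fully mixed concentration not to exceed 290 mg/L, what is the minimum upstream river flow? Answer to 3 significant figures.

Set C_mix = 290: (Q·23.00 + 2860·1200) / (Q + 2860) = 290
→ Q = 2860·(1200 − 290)/(290 − 23.00) = 9748 L/s.

9750 L/s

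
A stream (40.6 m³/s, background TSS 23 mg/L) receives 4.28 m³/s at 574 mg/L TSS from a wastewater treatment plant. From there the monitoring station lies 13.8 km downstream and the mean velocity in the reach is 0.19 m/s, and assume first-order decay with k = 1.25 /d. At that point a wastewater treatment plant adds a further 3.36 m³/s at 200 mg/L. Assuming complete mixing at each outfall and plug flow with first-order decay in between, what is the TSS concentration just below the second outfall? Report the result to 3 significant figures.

Mixed concentration C = ΣQC/ΣQ = (40.60·23.00 + 4.280·574.0) / 44.88 = 3391/44.88 = 75.55 mg/L; combined flow 44.88 m³/s.
Travel time t = 13.8·1000 / 0.19 = 72630 s = 20.18 h.
Applying C = C₀e^(−kt): 75.55 × 0.3497 = 26.42 mg/L.
At the second outfall, C = (44.88·26.42 + 3.360·200.0) / (44.88 + 3.360) = 38.51 mg/L.

38.5 mg/L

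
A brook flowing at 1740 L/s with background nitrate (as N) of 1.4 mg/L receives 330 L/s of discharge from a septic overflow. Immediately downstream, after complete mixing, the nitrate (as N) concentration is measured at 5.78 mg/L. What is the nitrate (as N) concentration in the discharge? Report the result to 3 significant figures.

Mass balance: 1740·1.400 + 330.0·Cₑ = 2070·5.780
→ Cₑ = (2070·5.780 − 1740·1.400) / 330.0 = 28.87 mg/L.

28.9 mg/L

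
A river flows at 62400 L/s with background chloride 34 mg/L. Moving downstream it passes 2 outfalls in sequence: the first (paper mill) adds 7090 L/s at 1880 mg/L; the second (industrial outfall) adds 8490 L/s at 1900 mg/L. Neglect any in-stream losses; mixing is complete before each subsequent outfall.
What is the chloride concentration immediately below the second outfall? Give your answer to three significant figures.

405 mg/L

Outfall 1: combined Q = 69490 L/s; C = (62400·34.00 + 7090·1880)/69490 = 222.3 mg/L.
Outfall 2: combined Q = 77980 L/s; C = (69490·222.3 + 8490·1900)/77980 = 405.0 mg/L.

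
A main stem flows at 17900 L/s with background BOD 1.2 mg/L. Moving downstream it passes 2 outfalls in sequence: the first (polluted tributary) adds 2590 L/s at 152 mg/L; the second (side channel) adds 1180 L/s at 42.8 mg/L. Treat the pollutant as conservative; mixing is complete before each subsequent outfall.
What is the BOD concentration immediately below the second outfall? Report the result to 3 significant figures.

Outfall 1: combined Q = 20490 L/s; C = (17900·1.200 + 2590·152.0)/20490 = 20.26 mg/L.
Outfall 2: combined Q = 21670 L/s; C = (20490·20.26 + 1180·42.80)/21670 = 21.49 mg/L.

21.5 mg/L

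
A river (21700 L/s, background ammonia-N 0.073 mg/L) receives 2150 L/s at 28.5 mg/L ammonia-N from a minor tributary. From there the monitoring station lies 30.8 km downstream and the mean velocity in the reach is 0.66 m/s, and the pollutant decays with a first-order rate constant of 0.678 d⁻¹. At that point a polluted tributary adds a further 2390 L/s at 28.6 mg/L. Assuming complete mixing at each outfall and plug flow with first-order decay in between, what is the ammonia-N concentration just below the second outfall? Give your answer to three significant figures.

4.27 mg/L

Flow-weighted average: C = (21700·0.07300 + 2150·28.50) / 23850 = 62860/23850 = 2.636 mg/L; combined flow 23850 L/s.
Travel time t = 30.8·1000 / 0.66 = 46670 s = 12.96 h.
Applying C = C₀e^(−kt): 2.636 × 0.6934 = 1.827 mg/L.
At the second outfall, C = (23850·1.827 + 2390·28.60) / (23850 + 2390) = 4.266 mg/L.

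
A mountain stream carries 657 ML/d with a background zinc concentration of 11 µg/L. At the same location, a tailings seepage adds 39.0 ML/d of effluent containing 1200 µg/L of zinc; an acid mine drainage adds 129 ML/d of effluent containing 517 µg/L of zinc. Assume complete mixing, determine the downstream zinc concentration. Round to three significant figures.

146 µg/L

Flow-weighted average: C = (657.0·11.00 + 39.00·1200 + 129.0·517.0) / 825.0 = 120700/825.0 = 146.3 µg/L.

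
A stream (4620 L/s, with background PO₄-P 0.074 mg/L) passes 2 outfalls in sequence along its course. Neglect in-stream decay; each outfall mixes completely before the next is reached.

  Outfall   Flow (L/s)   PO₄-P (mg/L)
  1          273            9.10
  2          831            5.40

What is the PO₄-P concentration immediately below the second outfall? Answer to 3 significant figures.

1.28 mg/L

Outfall 1: combined Q = 4893 L/s; C = (4620·0.07400 + 273.0·9.100)/4893 = 0.5776 mg/L.
Outfall 2: combined Q = 5724 L/s; C = (4893·0.5776 + 831.0·5.400)/5724 = 1.278 mg/L.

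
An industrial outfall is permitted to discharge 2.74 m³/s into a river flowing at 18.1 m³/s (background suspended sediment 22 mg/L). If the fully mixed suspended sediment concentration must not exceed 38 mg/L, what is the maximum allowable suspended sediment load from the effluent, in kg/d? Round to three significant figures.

34000 kg/d

Mass balance at the limit: 18.10·22.00 + 2.740·Cₑ = 20.84·38 → Cₑ = 143.7 mg/L.
Load = 2.740 m³/s × 143.7 g/m³ × 86 400 s/d = 34020 kg/d.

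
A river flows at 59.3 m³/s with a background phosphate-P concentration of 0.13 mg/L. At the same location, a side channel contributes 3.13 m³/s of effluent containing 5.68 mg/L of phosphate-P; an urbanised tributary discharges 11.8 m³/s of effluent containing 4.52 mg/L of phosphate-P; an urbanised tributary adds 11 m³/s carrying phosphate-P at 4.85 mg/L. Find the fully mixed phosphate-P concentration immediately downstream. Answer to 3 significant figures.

1.55 mg/L

Mixed concentration C = ΣQC/ΣQ = (59.30·0.1300 + 3.130·5.680 + 11.80·4.520 + 11.00·4.850) / 85.23 = 132.2/85.23 = 1.551 mg/L.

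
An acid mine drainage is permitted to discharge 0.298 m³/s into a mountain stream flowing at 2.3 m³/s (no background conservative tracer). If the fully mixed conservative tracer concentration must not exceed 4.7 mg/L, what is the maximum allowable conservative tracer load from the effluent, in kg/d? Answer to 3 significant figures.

Mass balance at the limit: 2.300·0 + 0.2980·Cₑ = 2.598·4.7 → Cₑ = 40.98 mg/L.
Load = 0.2980 m³/s × 40.98 g/m³ × 86 400 s/d = 1055 kg/d.

1050 kg/d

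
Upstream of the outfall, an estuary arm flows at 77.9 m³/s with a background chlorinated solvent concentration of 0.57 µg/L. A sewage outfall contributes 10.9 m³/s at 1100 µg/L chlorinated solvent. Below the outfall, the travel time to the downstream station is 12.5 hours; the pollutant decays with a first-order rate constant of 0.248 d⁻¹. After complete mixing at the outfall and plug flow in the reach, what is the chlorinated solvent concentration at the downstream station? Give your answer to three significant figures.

119 µg/L

Mass balance: C = (77.90·0.5700 + 10.90·1100) / 88.80 = 12030/88.80 = 135.5 µg/L.
First-order decay: C = 135.5·exp(−k·t) = 135.5·0.8788 = 119.1 µg/L.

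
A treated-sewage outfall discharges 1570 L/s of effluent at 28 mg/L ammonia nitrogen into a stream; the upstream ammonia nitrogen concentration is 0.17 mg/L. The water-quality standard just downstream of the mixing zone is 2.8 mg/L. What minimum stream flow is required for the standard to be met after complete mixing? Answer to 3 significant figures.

15000 L/s

Set C_mix = 2.8: (Q·0.1700 + 1570·28.00) / (Q + 1570) = 2.8
→ Q = 1570·(28.00 − 2.8)/(2.8 − 0.1700) = 15040 L/s.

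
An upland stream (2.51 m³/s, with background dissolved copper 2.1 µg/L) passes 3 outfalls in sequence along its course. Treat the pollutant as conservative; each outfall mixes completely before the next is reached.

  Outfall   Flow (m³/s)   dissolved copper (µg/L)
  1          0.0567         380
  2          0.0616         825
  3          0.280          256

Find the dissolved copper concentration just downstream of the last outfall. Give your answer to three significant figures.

Below outfall 1: Q → 2.567 m³/s, C = (2.510·2.100 + 0.05670·380.0)/2.567 = 10.45 µg/L.
Below outfall 2: Q → 2.628 m³/s, C = (2.567·10.45 + 0.06160·825.0)/2.628 = 29.54 µg/L.
Below outfall 3: Q → 2.908 m³/s, C = (2.628·29.54 + 0.2800·256.0)/2.908 = 51.34 µg/L.

51.3 µg/L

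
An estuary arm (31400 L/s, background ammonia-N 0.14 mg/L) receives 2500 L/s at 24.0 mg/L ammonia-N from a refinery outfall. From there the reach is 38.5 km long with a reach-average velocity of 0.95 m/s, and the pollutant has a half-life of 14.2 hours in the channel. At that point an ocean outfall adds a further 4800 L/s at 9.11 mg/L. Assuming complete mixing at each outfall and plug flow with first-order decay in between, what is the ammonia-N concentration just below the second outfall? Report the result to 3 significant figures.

2.09 mg/L

Mixed concentration C = ΣQC/ΣQ = (31400·0.1400 + 2500·24.00) / 33900 = 64400/33900 = 1.900 mg/L; combined flow 33900 L/s.
Travel time t = 38.5·1000 / 0.95 = 40530 s = 11.26 h.
Half-life 14.2 h → k = ln 2 / 14.2 = 0.04881 h⁻¹ = 1.172 d⁻¹.
Decay over the reach: 1.900·exp(−kt) = 1.900·0.5772 = 1.097 mg/L.
Second outfall: C = (33900·1.097 + 4800·9.110)/38700 = 2.090 mg/L.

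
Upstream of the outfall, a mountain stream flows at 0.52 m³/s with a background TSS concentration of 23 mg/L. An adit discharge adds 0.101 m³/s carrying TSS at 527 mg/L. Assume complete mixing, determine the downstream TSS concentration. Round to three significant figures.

Mass balance: C = (0.5200·23.00 + 0.1010·527.0) / 0.6210 = 65.19/0.6210 = 105.0 mg/L.

105 mg/L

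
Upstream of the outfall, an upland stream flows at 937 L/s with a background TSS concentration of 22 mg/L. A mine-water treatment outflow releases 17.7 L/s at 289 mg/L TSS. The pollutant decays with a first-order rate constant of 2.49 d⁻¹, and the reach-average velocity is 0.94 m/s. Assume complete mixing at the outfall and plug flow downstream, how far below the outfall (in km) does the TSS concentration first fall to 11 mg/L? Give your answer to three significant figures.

Mixed concentration C = ΣQC/ΣQ = (937.0·22.00 + 17.70·289.0) / 954.7 = 25730/954.7 = 26.95 mg/L.
Set 26.95·exp(−k·t) = 11 → t = ln(26.95/11)/k = 31090 s = 8.637 h.
Distance = v·t = 0.94·31090 = 29230 m = 29.23 km.

29.2 km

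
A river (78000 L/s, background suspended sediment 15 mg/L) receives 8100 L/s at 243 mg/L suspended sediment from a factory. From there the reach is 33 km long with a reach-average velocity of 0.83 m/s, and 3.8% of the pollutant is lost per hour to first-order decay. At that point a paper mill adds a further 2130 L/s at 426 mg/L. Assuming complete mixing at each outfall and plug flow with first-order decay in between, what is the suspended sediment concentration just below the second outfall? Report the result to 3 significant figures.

Mixed concentration C = ΣQC/ΣQ = (78000·15.00 + 8100·243.0) / 86100 = 3138000/86100 = 36.45 mg/L; combined flow 86100 L/s.
Travel time t = 33·1000 / 0.83 = 39760 s = 11.04 h.
3.8%/h lost → k = −ln(1 − 0.038) = 0.03874 h⁻¹.
First-order decay: C = 36.45·exp(−k·t) = 36.45·0.6519 = 23.76 mg/L.
At the second outfall, C = (86100·23.76 + 2130·426.0) / (86100 + 2130) = 33.47 mg/L.

33.5 mg/L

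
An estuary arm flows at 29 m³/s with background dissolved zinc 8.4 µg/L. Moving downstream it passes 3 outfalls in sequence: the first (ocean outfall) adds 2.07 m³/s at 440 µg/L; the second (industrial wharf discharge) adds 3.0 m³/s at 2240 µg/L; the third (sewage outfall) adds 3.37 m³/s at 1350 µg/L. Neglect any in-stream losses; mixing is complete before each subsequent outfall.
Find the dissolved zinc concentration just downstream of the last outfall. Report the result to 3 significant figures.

332 µg/L

After outfall 1: Q = 29.00 + 2.070 = 31.07 m³/s; C = (29.00·8.400 + 2.070·440.0)/31.07 = 37.15 µg/L.
After outfall 2: Q = 31.07 + 3.000 = 34.07 m³/s; C = (31.07·37.15 + 3.000·2240)/34.07 = 231.1 µg/L.
After outfall 3: Q = 34.07 + 3.370 = 37.44 m³/s; C = (34.07·231.1 + 3.370·1350)/37.44 = 331.8 µg/L.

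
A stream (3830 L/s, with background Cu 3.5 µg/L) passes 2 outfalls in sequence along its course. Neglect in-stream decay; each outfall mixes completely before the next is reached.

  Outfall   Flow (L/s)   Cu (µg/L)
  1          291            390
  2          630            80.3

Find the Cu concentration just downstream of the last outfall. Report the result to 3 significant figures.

37.4 µg/L

After outfall 1: Q = 3830 + 291.0 = 4121 L/s; C = (3830·3.500 + 291.0·390.0)/4121 = 30.79 µg/L.
After outfall 2: Q = 4121 + 630.0 = 4751 L/s; C = (4121·30.79 + 630.0·80.30)/4751 = 37.36 µg/L.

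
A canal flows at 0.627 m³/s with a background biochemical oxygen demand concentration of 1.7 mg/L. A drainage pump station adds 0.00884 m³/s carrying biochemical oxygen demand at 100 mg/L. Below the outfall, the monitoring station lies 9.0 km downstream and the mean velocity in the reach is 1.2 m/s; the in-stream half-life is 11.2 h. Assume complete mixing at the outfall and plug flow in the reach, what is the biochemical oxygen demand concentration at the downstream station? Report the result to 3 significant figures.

Mixed concentration C = ΣQC/ΣQ = (0.6270·1.700 + 0.008840·100.0) / 0.6358 = 1.950/0.6358 = 3.067 mg/L.
Travel time t = 9.0·1000 / 1.2 = 7500 s = 2.083 h.
Half-life 11.2 h → k = ln 2 / 11.2 = 0.06189 h⁻¹ = 1.485 d⁻¹.
After decay, C = 3.067 × e^(−kt) = 3.067 × 0.8790 = 2.696 mg/L.

2.70 mg/L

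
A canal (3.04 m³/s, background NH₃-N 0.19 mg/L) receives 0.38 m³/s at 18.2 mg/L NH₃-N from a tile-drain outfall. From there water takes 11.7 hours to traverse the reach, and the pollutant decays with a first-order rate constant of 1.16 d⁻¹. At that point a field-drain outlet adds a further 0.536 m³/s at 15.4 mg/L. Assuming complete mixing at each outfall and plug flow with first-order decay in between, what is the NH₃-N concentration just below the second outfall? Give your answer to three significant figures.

3.16 mg/L

Flow-weighted average: C = (3.040·0.1900 + 0.3800·18.20) / 3.420 = 7.494/3.420 = 2.191 mg/L; combined flow 3.420 m³/s.
Applying C = C₀e^(−kt): 2.191 × 0.5681 = 1.245 mg/L.
Second outfall: C = (3.420·1.245 + 0.5360·15.40)/3.956 = 3.163 mg/L.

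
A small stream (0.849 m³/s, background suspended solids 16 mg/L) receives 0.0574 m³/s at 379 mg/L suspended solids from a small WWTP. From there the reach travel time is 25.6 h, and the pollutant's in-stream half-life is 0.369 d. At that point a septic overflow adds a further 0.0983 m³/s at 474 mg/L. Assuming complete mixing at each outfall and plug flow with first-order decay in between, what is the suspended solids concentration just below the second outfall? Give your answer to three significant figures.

51.1 mg/L

After mixing, C = (0.8490·16.00 + 0.05740·379.0) / 0.9064 = 35.34/0.9064 = 38.99 mg/L; combined flow 0.9064 m³/s.
Half-life 0.369 d → k = ln 2 / 0.369 = 1.878 d⁻¹.
After decay, C = 38.99 × e^(−kt) = 38.99 × 0.1348 = 5.257 mg/L.
Second outfall: C = (0.9064·5.257 + 0.09830·474.0)/1.005 = 51.12 mg/L.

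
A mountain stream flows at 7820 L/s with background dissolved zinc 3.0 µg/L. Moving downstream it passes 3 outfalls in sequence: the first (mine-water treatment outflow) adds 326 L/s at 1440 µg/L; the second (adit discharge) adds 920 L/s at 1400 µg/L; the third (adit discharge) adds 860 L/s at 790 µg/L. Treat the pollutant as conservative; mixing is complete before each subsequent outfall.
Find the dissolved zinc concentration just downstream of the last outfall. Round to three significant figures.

Below outfall 1: Q → 8146 L/s, C = (7820·3.000 + 326.0·1440)/8146 = 60.51 µg/L.
Below outfall 2: Q → 9066 L/s, C = (8146·60.51 + 920.0·1400)/9066 = 196.4 µg/L.
Below outfall 3: Q → 9926 L/s, C = (9066·196.4 + 860.0·790.0)/9926 = 247.9 µg/L.

248 µg/L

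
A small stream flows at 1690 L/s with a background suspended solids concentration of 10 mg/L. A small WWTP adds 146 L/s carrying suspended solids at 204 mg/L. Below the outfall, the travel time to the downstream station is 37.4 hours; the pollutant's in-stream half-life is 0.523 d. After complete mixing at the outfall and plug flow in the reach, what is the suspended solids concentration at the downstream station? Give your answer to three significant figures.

3.22 mg/L

Mass balance: C = (1690·10.00 + 146.0·204.0) / 1836 = 46680/1836 = 25.43 mg/L.
Half-life 0.523 d → k = ln 2 / 0.523 = 1.325 d⁻¹.
Decay over the reach: 25.43·exp(−kt) = 25.43·0.1268 = 3.224 mg/L.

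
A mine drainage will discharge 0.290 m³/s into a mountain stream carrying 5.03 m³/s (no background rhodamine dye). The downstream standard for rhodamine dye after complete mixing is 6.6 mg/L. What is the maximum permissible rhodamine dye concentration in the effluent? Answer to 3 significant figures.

At the limit, (Qr·Cr + Qe·Cₑ)/(Qr + Qe) = 6.6:
Cₑ = (5.320·6.6 − 5.030·0) / 0.2900 = 121.1 mg/L.

121 mg/L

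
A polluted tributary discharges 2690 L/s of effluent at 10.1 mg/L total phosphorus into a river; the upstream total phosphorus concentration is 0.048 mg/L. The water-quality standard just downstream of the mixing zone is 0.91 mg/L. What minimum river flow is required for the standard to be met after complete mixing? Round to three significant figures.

Set C_mix = 0.91: (Q·0.04800 + 2690·10.10) / (Q + 2690) = 0.91
→ Q = 2690·(10.10 − 0.91)/(0.91 − 0.04800) = 28680 L/s.

28700 L/s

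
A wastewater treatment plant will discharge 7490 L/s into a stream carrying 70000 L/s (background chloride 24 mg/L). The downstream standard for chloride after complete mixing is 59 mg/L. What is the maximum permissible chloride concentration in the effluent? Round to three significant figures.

At the limit, (Qr·Cr + Qe·Cₑ)/(Qr + Qe) = 59:
Cₑ = (77490·59 − 70000·24.00) / 7490 = 386.1 mg/L.

386 mg/L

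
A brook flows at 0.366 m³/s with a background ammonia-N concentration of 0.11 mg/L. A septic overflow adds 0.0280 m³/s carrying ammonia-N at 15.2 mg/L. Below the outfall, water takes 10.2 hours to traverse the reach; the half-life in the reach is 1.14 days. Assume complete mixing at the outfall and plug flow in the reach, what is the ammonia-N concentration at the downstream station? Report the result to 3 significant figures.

0.913 mg/L

Mixed concentration C = ΣQC/ΣQ = (0.3660·0.1100 + 0.02800·15.20) / 0.3940 = 0.4659/0.3940 = 1.182 mg/L.
Half-life 1.14 d → k = ln 2 / 1.14 = 0.6080 d⁻¹.
First-order decay: C = 1.182·exp(−k·t) = 1.182·0.7723 = 0.9131 mg/L.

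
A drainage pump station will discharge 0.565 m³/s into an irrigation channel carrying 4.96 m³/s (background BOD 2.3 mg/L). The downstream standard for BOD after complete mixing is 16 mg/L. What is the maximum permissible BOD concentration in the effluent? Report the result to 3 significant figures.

At the limit, (Qr·Cr + Qe·Cₑ)/(Qr + Qe) = 16:
Cₑ = (5.525·16 − 4.960·2.300) / 0.5650 = 136.3 mg/L.

136 mg/L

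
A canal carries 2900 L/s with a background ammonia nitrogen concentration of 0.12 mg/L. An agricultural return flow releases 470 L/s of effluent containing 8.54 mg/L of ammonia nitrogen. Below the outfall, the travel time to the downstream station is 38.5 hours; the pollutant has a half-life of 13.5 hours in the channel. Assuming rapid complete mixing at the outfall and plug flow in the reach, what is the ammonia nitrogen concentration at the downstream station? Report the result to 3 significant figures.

Mixed concentration C = ΣQC/ΣQ = (2900·0.1200 + 470.0·8.540) / 3370 = 4362/3370 = 1.294 mg/L.
Half-life 13.5 h → k = ln 2 / 13.5 = 0.05134 h⁻¹ = 1.232 d⁻¹.
Decay over the reach: 1.294·exp(−kt) = 1.294·0.1385 = 0.1793 mg/L.

0.179 mg/L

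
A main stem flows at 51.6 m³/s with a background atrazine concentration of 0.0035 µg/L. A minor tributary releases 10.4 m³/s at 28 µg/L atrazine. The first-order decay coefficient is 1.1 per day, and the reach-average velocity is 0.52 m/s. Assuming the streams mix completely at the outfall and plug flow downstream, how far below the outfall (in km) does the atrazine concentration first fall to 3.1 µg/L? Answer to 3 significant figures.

After mixing, C = (51.60·0.003500 + 10.40·28.00) / 62.00 = 291.4/62.00 = 4.700 µg/L.
Set 4.700·exp(−k·t) = 3.1 → t = ln(4.700/3.1)/k = 32680 s = 9.078 h.
Distance = v·t = 0.52·32680 = 16990 m = 16.99 km.

17.0 km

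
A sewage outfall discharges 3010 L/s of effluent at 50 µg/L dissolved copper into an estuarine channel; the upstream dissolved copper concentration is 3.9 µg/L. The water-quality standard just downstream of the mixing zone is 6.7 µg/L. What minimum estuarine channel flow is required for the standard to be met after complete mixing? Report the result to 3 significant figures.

Set C_mix = 6.7: (Q·3.900 + 3010·50.00) / (Q + 3010) = 6.7
→ Q = 3010·(50.00 − 6.7)/(6.7 − 3.900) = 46550 L/s.

46500 L/s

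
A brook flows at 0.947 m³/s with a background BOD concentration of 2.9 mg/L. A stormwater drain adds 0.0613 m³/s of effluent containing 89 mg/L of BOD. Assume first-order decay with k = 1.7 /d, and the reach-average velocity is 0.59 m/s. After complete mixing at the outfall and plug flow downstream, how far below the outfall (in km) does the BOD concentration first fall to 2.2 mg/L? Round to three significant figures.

39.2 km

After mixing, C = (0.9470·2.900 + 0.06130·89.00) / 1.008 = 8.202/1.008 = 8.134 mg/L.
Set 8.134·exp(−k·t) = 2.2 → t = ln(8.134/2.2)/k = 66460 s = 18.46 h.
Distance = v·t = 0.59·66460 = 39210 m = 39.21 km.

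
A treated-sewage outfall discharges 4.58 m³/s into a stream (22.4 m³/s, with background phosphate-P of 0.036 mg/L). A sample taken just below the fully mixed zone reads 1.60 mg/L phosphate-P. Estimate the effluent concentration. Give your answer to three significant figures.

9.25 mg/L

Mass balance: 22.40·0.03600 + 4.580·Cₑ = 26.98·1.600
→ Cₑ = (26.98·1.600 − 22.40·0.03600) / 4.580 = 9.249 mg/L.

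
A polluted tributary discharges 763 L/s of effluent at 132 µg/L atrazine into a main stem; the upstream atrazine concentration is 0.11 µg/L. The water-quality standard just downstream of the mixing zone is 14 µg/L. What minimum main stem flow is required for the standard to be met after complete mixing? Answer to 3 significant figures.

Set C_mix = 14: (Q·0.1100 + 763.0·132.0) / (Q + 763.0) = 14
→ Q = 763.0·(132.0 − 14)/(14 − 0.1100) = 6482 L/s.

6480 L/s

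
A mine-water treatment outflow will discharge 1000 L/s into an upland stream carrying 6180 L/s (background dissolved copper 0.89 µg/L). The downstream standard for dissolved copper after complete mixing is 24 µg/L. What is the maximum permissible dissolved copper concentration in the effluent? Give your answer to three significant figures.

At the limit, (Qr·Cr + Qe·Cₑ)/(Qr + Qe) = 24:
Cₑ = (7180·24 − 6180·0.8900) / 1000 = 166.8 µg/L.

167 µg/L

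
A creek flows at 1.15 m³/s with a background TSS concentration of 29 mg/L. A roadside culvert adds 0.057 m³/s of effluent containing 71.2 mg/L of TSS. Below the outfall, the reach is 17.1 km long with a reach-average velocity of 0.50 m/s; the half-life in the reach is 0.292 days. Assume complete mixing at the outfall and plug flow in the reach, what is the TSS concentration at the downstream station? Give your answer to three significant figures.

12.1 mg/L

Mass balance: C = (1.150·29.00 + 0.05700·71.20) / 1.207 = 37.41/1.207 = 30.99 mg/L.
Travel time t = 17.1·1000 / 0.50 = 34200 s = 9.500 h.
Half-life 0.292 d → k = ln 2 / 0.292 = 2.374 d⁻¹.
After decay, C = 30.99 × e^(−kt) = 30.99 × 0.3908 = 12.11 mg/L.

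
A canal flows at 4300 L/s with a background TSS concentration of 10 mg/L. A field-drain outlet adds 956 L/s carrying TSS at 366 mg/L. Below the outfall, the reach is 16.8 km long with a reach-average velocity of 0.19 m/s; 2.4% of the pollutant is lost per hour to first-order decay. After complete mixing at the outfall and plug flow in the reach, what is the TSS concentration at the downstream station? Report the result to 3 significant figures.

Flow-weighted average: C = (4300·10.00 + 956.0·366.0) / 5256 = 392900/5256 = 74.75 mg/L.
Travel time t = 16.8·1000 / 0.19 = 88420 s = 24.56 h.
2.4%/h lost → k = −ln(1 − 0.024) = 0.02429 h⁻¹.
First-order decay: C = 74.75·exp(−k·t) = 74.75·0.5506 = 41.16 mg/L.

41.2 mg/L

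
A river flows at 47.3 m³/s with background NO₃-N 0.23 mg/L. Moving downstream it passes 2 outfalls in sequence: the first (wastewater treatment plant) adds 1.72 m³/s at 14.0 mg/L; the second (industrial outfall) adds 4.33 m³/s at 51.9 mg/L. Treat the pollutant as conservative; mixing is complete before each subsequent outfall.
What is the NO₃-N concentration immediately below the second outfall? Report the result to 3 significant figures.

4.87 mg/L

After outfall 1: Q = 47.30 + 1.720 = 49.02 m³/s; C = (47.30·0.2300 + 1.720·14.00)/49.02 = 0.7132 mg/L.
After outfall 2: Q = 49.02 + 4.330 = 53.35 m³/s; C = (49.02·0.7132 + 4.330·51.90)/53.35 = 4.868 mg/L.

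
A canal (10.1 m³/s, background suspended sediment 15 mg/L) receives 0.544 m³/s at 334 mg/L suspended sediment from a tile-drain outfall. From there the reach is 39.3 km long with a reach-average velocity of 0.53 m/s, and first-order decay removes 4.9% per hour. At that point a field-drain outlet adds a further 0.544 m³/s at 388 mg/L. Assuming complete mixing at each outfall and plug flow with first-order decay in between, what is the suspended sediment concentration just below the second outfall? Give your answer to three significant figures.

29.4 mg/L

Mixed concentration C = ΣQC/ΣQ = (10.10·15.00 + 0.5440·334.0) / 10.64 = 333.2/10.64 = 31.30 mg/L; combined flow 10.64 m³/s.
Travel time t = 39.3·1000 / 0.53 = 74150 s = 20.60 h.
4.9%/h lost → k = −ln(1 − 0.049) = 0.05024 h⁻¹.
Applying C = C₀e^(−kt): 31.30 × 0.3553 = 11.12 mg/L.
Second outfall: C = (10.64·11.12 + 0.5440·388.0)/11.19 = 29.45 mg/L.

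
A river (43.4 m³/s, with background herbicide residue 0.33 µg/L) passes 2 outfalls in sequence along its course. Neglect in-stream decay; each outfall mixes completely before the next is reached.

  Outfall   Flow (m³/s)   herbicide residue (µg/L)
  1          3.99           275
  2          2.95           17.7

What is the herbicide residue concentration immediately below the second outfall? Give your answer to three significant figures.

Outfall 1: combined Q = 47.39 m³/s; C = (43.40·0.3300 + 3.990·275.0)/47.39 = 23.46 µg/L.
Outfall 2: combined Q = 50.34 m³/s; C = (47.39·23.46 + 2.950·17.70)/50.34 = 23.12 µg/L.

23.1 µg/L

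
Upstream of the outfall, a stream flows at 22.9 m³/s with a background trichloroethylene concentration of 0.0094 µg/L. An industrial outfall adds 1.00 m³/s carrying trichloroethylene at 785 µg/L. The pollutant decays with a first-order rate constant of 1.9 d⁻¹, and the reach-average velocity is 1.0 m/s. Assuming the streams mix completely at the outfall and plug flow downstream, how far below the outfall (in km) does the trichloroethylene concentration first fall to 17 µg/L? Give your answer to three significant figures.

Mass balance: C = (22.90·0.009400 + 1.000·785.0) / 23.90 = 785.2/23.90 = 32.85 µg/L.
Set 32.85·exp(−k·t) = 17 → t = ln(32.85/17)/k = 29960 s = 8.323 h.
Distance = v·t = 1.0·29960 = 29960 m = 29.96 km.

30.0 km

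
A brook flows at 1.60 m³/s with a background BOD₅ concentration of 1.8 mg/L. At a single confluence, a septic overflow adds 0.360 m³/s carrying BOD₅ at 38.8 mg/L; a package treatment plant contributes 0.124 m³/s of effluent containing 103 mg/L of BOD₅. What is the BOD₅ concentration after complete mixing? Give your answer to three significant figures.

Mixed concentration C = ΣQC/ΣQ = (1.600·1.800 + 0.3600·38.80 + 0.1240·103.0) / 2.084 = 29.62/2.084 = 14.21 mg/L.

14.2 mg/L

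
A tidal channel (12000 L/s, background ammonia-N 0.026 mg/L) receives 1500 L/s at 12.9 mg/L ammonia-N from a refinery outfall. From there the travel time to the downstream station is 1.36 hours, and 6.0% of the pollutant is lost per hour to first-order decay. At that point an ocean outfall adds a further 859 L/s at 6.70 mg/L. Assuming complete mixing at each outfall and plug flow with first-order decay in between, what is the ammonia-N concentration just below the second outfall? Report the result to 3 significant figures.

Mass balance: C = (12000·0.02600 + 1500·12.90) / 13500 = 19660/13500 = 1.456 mg/L; combined flow 13500 L/s.
6.0%/h lost → k = −ln(1 − 0.06) = 0.06188 h⁻¹.
Decay over the reach: 1.456·exp(−kt) = 1.456·0.9193 = 1.339 mg/L.
Second outfall: C = (13500·1.339 + 859.0·6.700)/14360 = 1.660 mg/L.

1.66 mg/L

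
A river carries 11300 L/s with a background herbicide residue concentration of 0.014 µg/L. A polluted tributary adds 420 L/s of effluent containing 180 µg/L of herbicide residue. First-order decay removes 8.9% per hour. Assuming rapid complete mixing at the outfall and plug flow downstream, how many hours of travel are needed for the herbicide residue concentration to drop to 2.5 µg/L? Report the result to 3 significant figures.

Mass balance: C = (11300·0.01400 + 420.0·180.0) / 11720 = 75760/11720 = 6.464 µg/L.
8.9%/h lost → k = −ln(1 − 0.089) = 0.09321 h⁻¹.
6.464·exp(−k·t) = 2.5 → t = ln(6.464/2.5)/k = 36690 s = 10.19 h.

10.2 h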